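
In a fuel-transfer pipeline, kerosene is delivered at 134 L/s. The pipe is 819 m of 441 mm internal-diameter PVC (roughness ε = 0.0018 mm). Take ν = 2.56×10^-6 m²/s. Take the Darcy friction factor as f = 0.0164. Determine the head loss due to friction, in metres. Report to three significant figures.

h_f ≈ 1.19 m

V = 4Q/(πD²) = 4·0.134/(π·0.441²) = 0.8773 m/s
h_f = f(L/D)V²/(2g) = 0.01640·(819/0.441)·0.8773²/(2·9.81) = 1.195 m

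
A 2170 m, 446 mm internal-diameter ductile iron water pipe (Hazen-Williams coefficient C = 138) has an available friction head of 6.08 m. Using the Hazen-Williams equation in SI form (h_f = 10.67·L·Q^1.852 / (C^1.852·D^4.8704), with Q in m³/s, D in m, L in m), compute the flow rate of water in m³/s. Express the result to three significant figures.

Q ≈ 0.192 m³/s

Rearranging: Q = [h_f·C^1.852·D^4.8704 / (10.67·L)]^(1/1.852)
Q = [6.08·138^1.852·0.446^4.8704 / (10.67·2170)]^0.540 = 0.1924 m³/s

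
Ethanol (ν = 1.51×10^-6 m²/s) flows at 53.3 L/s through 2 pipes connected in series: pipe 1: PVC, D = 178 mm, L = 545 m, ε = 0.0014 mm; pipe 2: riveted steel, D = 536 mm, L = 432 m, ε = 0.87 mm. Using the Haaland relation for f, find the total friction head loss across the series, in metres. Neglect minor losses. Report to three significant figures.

Pipe 1: V = 2.142 m/s, Re = 2.52×10^5, ε/D = 7.87×10^-6, f = 0.01487, h_1 = f(L/D)V²/2g = 10.65 m
Pipe 2: V = 0.2362 m/s, Re = 8.38×10^4, ε/D = 0.00162, f = 0.02423, h_2 = f(L/D)V²/2g = 0.05554 m
Series → Q common, losses add: H = Σh = 10.70 m

H ≈ 10.7 m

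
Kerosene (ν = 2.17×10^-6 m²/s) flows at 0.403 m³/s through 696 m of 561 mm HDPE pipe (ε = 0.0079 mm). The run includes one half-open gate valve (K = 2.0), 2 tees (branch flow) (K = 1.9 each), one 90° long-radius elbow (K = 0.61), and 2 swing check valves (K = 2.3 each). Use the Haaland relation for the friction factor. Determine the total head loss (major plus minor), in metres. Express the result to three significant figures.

H_L ≈ 3.78 m

V = 4Q/(πD²) = 1.630 m/s; V²/2g = 0.1355 m
Re = 4.21×10^5, ε/D = 1.41×10^-5 → f = 0.01362 (Haaland)
Major: h_f = f(L/D)·V²/2g = 0.01362·1241·0.1355 = 2.289 m
Minor: ΣK = 11.0; h_m = ΣK·V²/2g = 1.492 m
Total H_L = 2.289 + 1.492 = 3.780 m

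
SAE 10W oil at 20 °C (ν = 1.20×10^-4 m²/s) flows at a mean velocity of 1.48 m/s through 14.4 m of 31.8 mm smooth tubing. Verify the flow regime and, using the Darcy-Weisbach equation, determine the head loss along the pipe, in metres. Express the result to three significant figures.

Re = VD/ν = 1.48·0.03180/1.20×10^-4 = 392 → laminar (Re < 2300)
f = 64/Re = 0.1632
h_f = f(L/D)V²/(2g) = 0.1632·(14.4/0.03180)·1.48²/(2·9.81) = 8.250 m

h_f ≈ 8.25 m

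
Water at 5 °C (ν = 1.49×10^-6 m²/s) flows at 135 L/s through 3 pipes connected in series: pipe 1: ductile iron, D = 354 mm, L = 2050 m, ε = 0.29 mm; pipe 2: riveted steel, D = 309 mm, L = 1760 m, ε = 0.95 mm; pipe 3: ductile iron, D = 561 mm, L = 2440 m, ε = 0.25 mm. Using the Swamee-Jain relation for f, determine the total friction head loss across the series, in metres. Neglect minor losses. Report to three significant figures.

H ≈ 37.5 m

Pipe 1: V = 1.372 m/s, Re = 3.26×10^5, ε/D = 8.19×10^-4, f = 0.01988, h_1 = f(L/D)V²/2g = 11.04 m
Pipe 2: V = 1.800 m/s, Re = 3.73×10^5, ε/D = 0.00307, f = 0.02683, h_2 = f(L/D)V²/2g = 25.24 m
Pipe 3: V = 0.5462 m/s, Re = 2.06×10^5, ε/D = 4.46×10^-4, f = 0.01859, h_3 = f(L/D)V²/2g = 1.229 m
Series → Q common, losses add: H = Σh = 37.51 m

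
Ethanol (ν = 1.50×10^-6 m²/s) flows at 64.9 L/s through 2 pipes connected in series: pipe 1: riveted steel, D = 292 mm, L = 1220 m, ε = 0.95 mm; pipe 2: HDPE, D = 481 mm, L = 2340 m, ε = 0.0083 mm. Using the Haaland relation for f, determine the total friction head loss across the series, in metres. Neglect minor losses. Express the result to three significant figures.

Pipe 1: V = 0.9691 m/s, Re = 1.89×10^5, ε/D = 0.00325, f = 0.02743, h_1 = f(L/D)V²/2g = 5.486 m
Pipe 2: V = 0.3572 m/s, Re = 1.15×10^5, ε/D = 1.73×10^-5, f = 0.01740, h_2 = f(L/D)V²/2g = 0.5504 m
Series → Q common, losses add: H = Σh = 6.036 m

H ≈ 6.04 m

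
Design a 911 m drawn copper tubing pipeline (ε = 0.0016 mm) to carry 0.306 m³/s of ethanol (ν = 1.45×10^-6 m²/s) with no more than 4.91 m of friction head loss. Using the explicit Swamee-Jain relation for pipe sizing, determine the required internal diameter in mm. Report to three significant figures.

Swamee-Jain (Type III): D = 0.66·[ε^1.25·(LQ²/(gh_f))^4.75 + ν·Q^9.4·(L/(gh_f))^5.2]^0.04
LQ²/(gh_f) = 1.771; L/(gh_f) = 18.91
Term 1 = ε^1.25·(…)^4.75 = 8.59×10^-7; Term 2 = ν·Q^9.4·(…)^5.2 = 9.25×10^-5
D = 0.66·(8.59×10^-7 + 9.25×10^-5)^0.04 = 0.4554 m = 455 mm
Check: V = 1.88 m/s, Re = 5.90×10^5, f = 0.01277, h_f = 4.60 m ≈ 4.91 m ✓

D ≈ 455 mm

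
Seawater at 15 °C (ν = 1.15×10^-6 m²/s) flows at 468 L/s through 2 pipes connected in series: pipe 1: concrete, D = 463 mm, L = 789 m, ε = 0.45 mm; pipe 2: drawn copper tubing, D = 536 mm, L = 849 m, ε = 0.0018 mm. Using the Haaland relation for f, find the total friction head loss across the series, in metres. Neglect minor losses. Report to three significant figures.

H ≈ 17.3 m

Pipe 1: V = 2.780 m/s, Re = 1.12×10^6, ε/D = 9.72×10^-4, f = 0.01978, h_1 = f(L/D)V²/2g = 13.28 m
Pipe 2: V = 2.074 m/s, Re = 9.67×10^5, ε/D = 3.36×10^-6, f = 0.01171, h_2 = f(L/D)V²/2g = 4.066 m
Series → Q common, losses add: H = Σh = 17.34 m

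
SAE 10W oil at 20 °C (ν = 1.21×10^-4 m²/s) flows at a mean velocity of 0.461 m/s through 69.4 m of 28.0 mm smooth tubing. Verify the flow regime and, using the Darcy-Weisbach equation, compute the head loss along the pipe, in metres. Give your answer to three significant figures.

h_f ≈ 16.1 m

Re = VD/ν = 0.461·0.02800/1.21×10^-4 = 107 → laminar (Re < 2300)
f = 64/Re = 0.5999
h_f = f(L/D)V²/(2g) = 0.5999·(69.4/0.02800)·0.461²/(2·9.81) = 16.11 m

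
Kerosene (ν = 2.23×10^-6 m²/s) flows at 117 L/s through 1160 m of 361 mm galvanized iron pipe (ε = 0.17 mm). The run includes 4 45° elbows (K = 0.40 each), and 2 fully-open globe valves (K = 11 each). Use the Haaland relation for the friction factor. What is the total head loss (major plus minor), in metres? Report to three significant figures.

H_L ≈ 5.56 m

V = 4Q/(πD²) = 1.143 m/s; V²/2g = 0.06660 m
Re = 1.85×10^5, ε/D = 4.71×10^-4 → f = 0.01861 (Haaland)
Major: h_f = f(L/D)·V²/2g = 0.01861·3213·0.06660 = 3.984 m
Minor: ΣK = 23.6; h_m = ΣK·V²/2g = 1.572 m
Total H_L = 3.984 + 1.572 = 5.555 m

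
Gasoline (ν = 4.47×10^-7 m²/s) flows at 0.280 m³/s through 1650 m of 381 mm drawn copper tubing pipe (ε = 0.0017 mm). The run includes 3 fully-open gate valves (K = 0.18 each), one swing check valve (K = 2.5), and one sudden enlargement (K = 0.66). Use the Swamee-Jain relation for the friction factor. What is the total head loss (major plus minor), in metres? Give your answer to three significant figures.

H_L ≈ 15.1 m

V = 4Q/(πD²) = 2.456 m/s; V²/2g = 0.3074 m
Re = 2.09×10^6, ε/D = 4.46×10^-6 → f = 0.01047 (Swamee-Jain)
Major: h_f = f(L/D)·V²/2g = 0.01047·4331·0.3074 = 13.93 m
Minor: ΣK = 3.70; h_m = ΣK·V²/2g = 1.137 m
Total H_L = 13.93 + 1.137 = 15.07 m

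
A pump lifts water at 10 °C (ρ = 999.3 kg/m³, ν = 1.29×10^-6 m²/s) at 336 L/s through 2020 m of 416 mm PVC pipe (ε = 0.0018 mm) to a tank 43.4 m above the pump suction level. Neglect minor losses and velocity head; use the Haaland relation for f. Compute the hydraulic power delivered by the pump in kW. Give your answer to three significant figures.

P_hyd ≈ 203 kW

V = 4Q/(πD²) = 2.472 m/s; Re = 7.97×10^5; ε/D = 4.33×10^-6; f = 0.01210
h_f = f(L/D)V²/2g = 18.31 m
Total head H = z + h_f = 43.4 + 18.31 = 61.71 m
P_hyd = ρgQH = 999.3·9.81·0.336·61.71 = 203.2 kW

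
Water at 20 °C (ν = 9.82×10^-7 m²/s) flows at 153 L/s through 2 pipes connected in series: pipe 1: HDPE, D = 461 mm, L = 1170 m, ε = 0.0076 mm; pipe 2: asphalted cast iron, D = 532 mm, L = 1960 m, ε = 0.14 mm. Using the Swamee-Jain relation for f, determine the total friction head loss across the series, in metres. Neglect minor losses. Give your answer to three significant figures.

Pipe 1: V = 0.9166 m/s, Re = 4.30×10^5, ε/D = 1.65×10^-5, f = 0.01369, h_1 = f(L/D)V²/2g = 1.488 m
Pipe 2: V = 0.6883 m/s, Re = 3.73×10^5, ε/D = 2.63×10^-4, f = 0.01646, h_2 = f(L/D)V²/2g = 1.464 m
Series → Q common, losses add: H = Σh = 2.952 m

H ≈ 2.95 m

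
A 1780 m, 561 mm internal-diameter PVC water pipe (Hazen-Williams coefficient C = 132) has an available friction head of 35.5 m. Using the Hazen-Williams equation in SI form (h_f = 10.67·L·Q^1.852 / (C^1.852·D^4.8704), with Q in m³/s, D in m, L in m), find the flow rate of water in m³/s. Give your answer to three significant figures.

Q ≈ 0.971 m³/s

Rearranging: Q = [h_f·C^1.852·D^4.8704 / (10.67·L)]^(1/1.852)
Q = [35.5·132^1.852·0.561^4.8704 / (10.67·1780)]^0.540 = 0.9710 m³/s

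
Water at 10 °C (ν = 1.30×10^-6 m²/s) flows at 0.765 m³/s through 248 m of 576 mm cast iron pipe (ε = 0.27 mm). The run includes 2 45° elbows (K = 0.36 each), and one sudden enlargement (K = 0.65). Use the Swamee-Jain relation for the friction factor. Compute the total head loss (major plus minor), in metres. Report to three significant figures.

V = 4Q/(πD²) = 2.936 m/s; V²/2g = 0.4393 m
Re = 1.30×10^6, ε/D = 4.69×10^-4 → f = 0.01696 (Swamee-Jain)
Major: h_f = f(L/D)·V²/2g = 0.01696·430.6·0.4393 = 3.208 m
Minor: ΣK = 1.37; h_m = ΣK·V²/2g = 0.6018 m
Total H_L = 3.208 + 0.6018 = 3.809 m

H_L ≈ 3.81 m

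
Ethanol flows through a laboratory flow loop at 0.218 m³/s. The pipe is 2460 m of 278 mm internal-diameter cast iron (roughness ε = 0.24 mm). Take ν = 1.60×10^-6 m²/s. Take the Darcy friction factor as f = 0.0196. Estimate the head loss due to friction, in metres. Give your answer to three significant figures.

h_f ≈ 114 m

V = 4Q/(πD²) = 4·0.218/(π·0.278²) = 3.592 m/s
h_f = f(L/D)V²/(2g) = 0.01960·(2460/0.278)·3.592²/(2·9.81) = 114.0 m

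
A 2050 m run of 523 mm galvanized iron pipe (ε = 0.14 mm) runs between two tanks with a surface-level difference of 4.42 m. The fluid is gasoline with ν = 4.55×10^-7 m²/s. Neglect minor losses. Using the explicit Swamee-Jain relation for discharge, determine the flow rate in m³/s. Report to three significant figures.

Q ≈ 0.260 m³/s

Swamee-Jain (Type II): Q = -0.965·√(gD⁵h_f/L)·ln[ε/(3.7D) + √(3.17ν²L/(gD³h_f))]
√(gD⁵h_f/L) = √(9.81·0.523⁵·4.42/2050) = 0.02877
ε/(3.7D) = 7.23×10^-5; √(3.17ν²L/(gD³h_f)) = 1.47×10^-5
Q = -0.965·0.02877·ln(8.707×10^-5) = 0.2595 m³/s
Check: V = 1.21 m/s, Re = 1.39×10^6, f = 0.01525, h_f = 4.45 m ≈ 4.42 m ✓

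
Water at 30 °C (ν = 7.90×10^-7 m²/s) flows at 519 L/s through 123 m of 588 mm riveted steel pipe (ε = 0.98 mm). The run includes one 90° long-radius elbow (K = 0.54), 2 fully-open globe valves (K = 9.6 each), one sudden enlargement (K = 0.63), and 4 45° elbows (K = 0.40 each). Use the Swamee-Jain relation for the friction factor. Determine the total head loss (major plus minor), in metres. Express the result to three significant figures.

H_L ≈ 4.97 m

V = 4Q/(πD²) = 1.911 m/s; V²/2g = 0.1862 m
Re = 1.42×10^6, ε/D = 0.00167 → f = 0.02254 (Swamee-Jain)
Major: h_f = f(L/D)·V²/2g = 0.02254·209.2·0.1862 = 0.8777 m
Minor: ΣK = 22.0; h_m = ΣK·V²/2g = 4.091 m
Total H_L = 0.8777 + 4.091 = 4.968 m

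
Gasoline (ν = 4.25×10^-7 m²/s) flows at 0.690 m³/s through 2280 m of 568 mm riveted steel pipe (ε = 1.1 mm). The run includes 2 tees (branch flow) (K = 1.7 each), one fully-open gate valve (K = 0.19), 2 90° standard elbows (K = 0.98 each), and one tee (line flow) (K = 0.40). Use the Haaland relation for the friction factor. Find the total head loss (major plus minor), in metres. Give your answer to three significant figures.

V = 4Q/(πD²) = 2.723 m/s; V²/2g = 0.3779 m
Re = 3.64×10^6, ε/D = 0.00194 → f = 0.02331 (Haaland)
Major: h_f = f(L/D)·V²/2g = 0.02331·4014·0.3779 = 35.37 m
Minor: ΣK = 5.95; h_m = ΣK·V²/2g = 2.249 m
Total H_L = 35.37 + 2.249 = 37.62 m

H_L ≈ 37.6 m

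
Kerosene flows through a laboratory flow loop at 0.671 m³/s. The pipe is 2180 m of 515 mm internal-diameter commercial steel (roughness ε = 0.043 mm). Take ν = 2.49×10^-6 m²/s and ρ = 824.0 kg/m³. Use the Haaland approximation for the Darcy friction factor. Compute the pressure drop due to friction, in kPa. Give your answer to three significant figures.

Δp ≈ 246 kPa

V = 4Q/(πD²) = 4·0.671/(π·0.515²) = 3.221 m/s
Re = VD/ν = 3.221·0.515/2.49×10^-6 = 6.66×10^5 → turbulent
ε/D = 0.043/515 = 8.35×10^-5
Haaland: f = 0.01361
h_f = f(L/D)V²/(2g) = 0.01361·(2180/0.515)·3.221²/(2·9.81) = 30.47 m
Δp = ρg·h_f = 824.0·9.81·30.47 = 246.3 kPa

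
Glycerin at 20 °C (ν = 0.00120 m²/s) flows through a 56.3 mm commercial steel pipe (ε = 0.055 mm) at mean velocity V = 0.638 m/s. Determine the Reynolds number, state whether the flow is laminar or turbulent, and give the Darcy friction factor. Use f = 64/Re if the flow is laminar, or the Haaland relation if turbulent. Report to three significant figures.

Re ≈ 29.9; laminar; f = 64/Re ≈ 2.14

Re = VD/ν = 0.6380·0.0563/0.00120 = 29.9
Re < 2300 → laminar → f = 64/Re = 2.138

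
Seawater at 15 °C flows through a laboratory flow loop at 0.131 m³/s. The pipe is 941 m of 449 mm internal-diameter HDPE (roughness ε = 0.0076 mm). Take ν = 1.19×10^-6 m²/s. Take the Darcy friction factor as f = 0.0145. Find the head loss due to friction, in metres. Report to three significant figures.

V = 4Q/(πD²) = 4·0.131/(π·0.449²) = 0.8273 m/s
h_f = f(L/D)V²/(2g) = 0.01450·(941/0.449)·0.8273²/(2·9.81) = 1.060 m

h_f ≈ 1.06 m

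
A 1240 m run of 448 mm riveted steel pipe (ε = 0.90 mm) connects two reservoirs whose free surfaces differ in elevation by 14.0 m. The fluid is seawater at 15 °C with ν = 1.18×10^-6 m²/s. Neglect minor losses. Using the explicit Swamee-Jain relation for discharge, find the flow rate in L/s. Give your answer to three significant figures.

Q ≈ 323 L/s

Swamee-Jain (Type II): Q = -0.965·√(gD⁵h_f/L)·ln[ε/(3.7D) + √(3.17ν²L/(gD³h_f))]
√(gD⁵h_f/L) = √(9.81·0.448⁵·14.0/1240) = 0.04471
ε/(3.7D) = 5.43×10^-4; √(3.17ν²L/(gD³h_f)) = 2.11×10^-5
Q = -0.965·0.04471·ln(5.640×10^-4) = 0.3227 m³/s
Check: V = 2.05 m/s, Re = 7.77×10^5, f = 0.02377, h_f = 14.1 m ≈ 14.0 m ✓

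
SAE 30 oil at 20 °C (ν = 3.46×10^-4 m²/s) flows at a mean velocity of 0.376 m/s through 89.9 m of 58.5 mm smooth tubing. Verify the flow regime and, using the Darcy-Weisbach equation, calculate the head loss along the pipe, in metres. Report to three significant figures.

Re = VD/ν = 0.376·0.05850/3.46×10^-4 = 63.6 → laminar (Re < 2300)
f = 64/Re = 1.007
h_f = f(L/D)V²/(2g) = 1.007·(89.9/0.05850)·0.376²/(2·9.81) = 11.15 m

h_f ≈ 11.1 m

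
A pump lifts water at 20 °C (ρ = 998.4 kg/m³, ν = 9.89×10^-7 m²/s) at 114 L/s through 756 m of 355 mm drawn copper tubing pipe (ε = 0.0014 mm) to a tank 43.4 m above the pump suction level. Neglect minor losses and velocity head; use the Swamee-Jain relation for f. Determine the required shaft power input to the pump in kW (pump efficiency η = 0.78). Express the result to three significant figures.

V = 4Q/(πD²) = 1.152 m/s; Re = 4.13×10^5; ε/D = 3.94×10^-6; f = 0.01360
h_f = f(L/D)V²/2g = 1.959 m
Total head H = z + h_f = 43.4 + 1.959 = 45.36 m
P_hyd = ρgQH = 998.4·9.81·0.114·45.36 = 50.65 kW
P_shaft = P_hyd/η = 50.65/0.78 = 64.93 kW

P_shaft ≈ 64.9 kW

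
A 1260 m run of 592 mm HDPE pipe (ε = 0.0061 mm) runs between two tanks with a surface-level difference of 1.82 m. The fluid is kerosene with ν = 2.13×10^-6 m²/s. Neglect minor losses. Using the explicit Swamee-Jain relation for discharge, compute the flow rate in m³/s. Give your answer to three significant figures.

Swamee-Jain (Type II): Q = -0.965·√(gD⁵h_f/L)·ln[ε/(3.7D) + √(3.17ν²L/(gD³h_f))]
√(gD⁵h_f/L) = √(9.81·0.592⁵·1.82/1260) = 0.03210
ε/(3.7D) = 2.78×10^-6; √(3.17ν²L/(gD³h_f)) = 6.99×10^-5
Q = -0.965·0.03210·ln(7.273×10^-5) = 0.2952 m³/s
Check: V = 1.07 m/s, Re = 2.98×10^5, f = 0.01451, h_f = 1.81 m ≈ 1.82 m ✓

Q ≈ 0.295 m³/s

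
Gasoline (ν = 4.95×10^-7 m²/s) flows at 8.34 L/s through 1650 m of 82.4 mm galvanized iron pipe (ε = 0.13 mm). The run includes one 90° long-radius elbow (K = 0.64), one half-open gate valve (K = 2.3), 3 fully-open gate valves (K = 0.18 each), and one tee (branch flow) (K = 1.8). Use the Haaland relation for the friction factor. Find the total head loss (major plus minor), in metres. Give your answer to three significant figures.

H_L ≈ 57.5 m

V = 4Q/(πD²) = 1.564 m/s; V²/2g = 0.1247 m
Re = 2.60×10^5, ε/D = 0.00158 → f = 0.02277 (Haaland)
Major: h_f = f(L/D)·V²/2g = 0.02277·20024·0.1247 = 56.84 m
Minor: ΣK = 5.28; h_m = ΣK·V²/2g = 0.6582 m
Total H_L = 56.84 + 0.6582 = 57.50 m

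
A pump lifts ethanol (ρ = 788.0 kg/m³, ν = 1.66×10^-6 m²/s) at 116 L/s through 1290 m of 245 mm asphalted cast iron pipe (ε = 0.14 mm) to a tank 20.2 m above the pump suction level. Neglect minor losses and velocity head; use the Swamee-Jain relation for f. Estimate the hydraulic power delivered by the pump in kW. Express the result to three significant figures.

V = 4Q/(πD²) = 2.461 m/s; Re = 3.63×10^5; ε/D = 5.71×10^-4; f = 0.01851
h_f = f(L/D)V²/2g = 30.07 m
Total head H = z + h_f = 20.2 + 30.07 = 50.27 m
P_hyd = ρgQH = 788.0·9.81·0.116·50.27 = 45.08 kW

P_hyd ≈ 45.1 kW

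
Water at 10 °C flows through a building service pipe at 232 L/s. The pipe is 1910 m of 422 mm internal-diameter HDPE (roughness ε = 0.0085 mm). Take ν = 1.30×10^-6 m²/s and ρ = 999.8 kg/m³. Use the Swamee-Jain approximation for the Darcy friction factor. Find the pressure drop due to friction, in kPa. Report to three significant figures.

Δp ≈ 82.5 kPa

V = 4Q/(πD²) = 4·0.232/(π·0.422²) = 1.659 m/s
Re = VD/ν = 1.659·0.422/1.30×10^-6 = 5.38×10^5 → turbulent
ε/D = 0.0085/422 = 2.01×10^-5
Swamee-Jain: f = 0.01325
h_f = f(L/D)V²/(2g) = 0.01325·(1910/0.422)·1.659²/(2·9.81) = 8.410 m
Δp = ρg·h_f = 999.8·9.81·8.410 = 82.49 kPa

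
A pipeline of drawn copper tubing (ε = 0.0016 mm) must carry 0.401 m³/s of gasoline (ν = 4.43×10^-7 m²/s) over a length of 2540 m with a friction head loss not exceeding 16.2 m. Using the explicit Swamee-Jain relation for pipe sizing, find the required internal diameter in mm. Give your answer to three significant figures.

Swamee-Jain (Type III): D = 0.66·[ε^1.25·(LQ²/(gh_f))^4.75 + ν·Q^9.4·(L/(gh_f))^5.2]^0.04
LQ²/(gh_f) = 2.570; L/(gh_f) = 15.98
Term 1 = ε^1.25·(…)^4.75 = 5.04×10^-6; Term 2 = ν·Q^9.4·(…)^5.2 = 1.50×10^-4
D = 0.66·(5.04×10^-6 + 1.50×10^-4)^0.04 = 0.4646 m = 465 mm
Check: V = 2.36 m/s, Re = 2.48×10^6, f = 0.01017, h_f = 15.8 m ≈ 16.2 m ✓

D ≈ 465 mm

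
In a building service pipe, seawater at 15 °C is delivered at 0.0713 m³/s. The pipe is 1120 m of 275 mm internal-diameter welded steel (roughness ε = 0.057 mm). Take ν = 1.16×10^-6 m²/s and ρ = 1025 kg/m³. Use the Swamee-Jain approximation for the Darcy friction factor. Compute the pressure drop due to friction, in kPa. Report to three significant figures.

V = 4Q/(πD²) = 4·0.0713/(π·0.275²) = 1.200 m/s
Re = VD/ν = 1.200·0.275/1.16×10^-6 = 2.85×10^5 → turbulent
ε/D = 0.057/275 = 2.07×10^-4
Swamee-Jain: f = 0.01646
h_f = f(L/D)V²/(2g) = 0.01646·(1120/0.275)·1.200²/(2·9.81) = 4.925 m
Δp = ρg·h_f = 1025·9.81·4.925 = 49.52 kPa

Δp ≈ 49.5 kPa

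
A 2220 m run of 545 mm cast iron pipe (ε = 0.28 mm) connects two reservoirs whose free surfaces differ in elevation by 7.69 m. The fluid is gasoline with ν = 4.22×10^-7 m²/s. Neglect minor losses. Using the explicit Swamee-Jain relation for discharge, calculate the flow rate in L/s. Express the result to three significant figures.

Swamee-Jain (Type II): Q = -0.965·√(gD⁵h_f/L)·ln[ε/(3.7D) + √(3.17ν²L/(gD³h_f))]
√(gD⁵h_f/L) = √(9.81·0.545⁵·7.69/2220) = 0.04042
ε/(3.7D) = 1.39×10^-4; √(3.17ν²L/(gD³h_f)) = 1.01×10^-5
Q = -0.965·0.04042·ln(1.490×10^-4) = 0.3437 m³/s
Check: V = 1.47 m/s, Re = 1.90×10^6, f = 0.01714, h_f = 7.73 m ≈ 7.69 m ✓

Q ≈ 344 L/s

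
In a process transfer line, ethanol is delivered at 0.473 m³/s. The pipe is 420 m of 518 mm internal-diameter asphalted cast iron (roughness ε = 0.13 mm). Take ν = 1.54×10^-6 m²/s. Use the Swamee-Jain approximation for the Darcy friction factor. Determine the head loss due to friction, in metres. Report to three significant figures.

V = 4Q/(πD²) = 4·0.473/(π·0.518²) = 2.244 m/s
Re = VD/ν = 2.244·0.518/1.54×10^-6 = 7.55×10^5 → turbulent
ε/D = 0.13/518 = 2.51×10^-4
Swamee-Jain: f = 0.01553
h_f = f(L/D)V²/(2g) = 0.01553·(420/0.518)·2.244²/(2·9.81) = 3.233 m

h_f ≈ 3.23 m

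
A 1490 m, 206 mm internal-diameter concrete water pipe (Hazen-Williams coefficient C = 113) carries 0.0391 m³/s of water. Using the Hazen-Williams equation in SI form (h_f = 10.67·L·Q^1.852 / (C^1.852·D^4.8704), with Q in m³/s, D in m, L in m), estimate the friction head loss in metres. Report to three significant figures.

h_f = 10.67·1490·0.0391^1.852 / (113^1.852·0.206^4.8704) = 13.60 m

h_f ≈ 13.6 m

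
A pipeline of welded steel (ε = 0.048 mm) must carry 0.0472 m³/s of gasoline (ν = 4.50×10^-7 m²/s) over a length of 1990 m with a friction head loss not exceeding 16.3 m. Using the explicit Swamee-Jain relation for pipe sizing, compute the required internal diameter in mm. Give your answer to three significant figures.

Swamee-Jain (Type III): D = 0.66·[ε^1.25·(LQ²/(gh_f))^4.75 + ν·Q^9.4·(L/(gh_f))^5.2]^0.04
LQ²/(gh_f) = 0.02773; L/(gh_f) = 12.45
Term 1 = ε^1.25·(…)^4.75 = 1.60×10^-13; Term 2 = ν·Q^9.4·(…)^5.2 = 7.63×10^-14
D = 0.66·(1.60×10^-13 + 7.63×10^-14)^0.04 = 0.2063 m = 206 mm
Check: V = 1.41 m/s, Re = 6.47×10^5, f = 0.01551, h_f = 15.2 m ≈ 16.3 m ✓

D ≈ 206 mm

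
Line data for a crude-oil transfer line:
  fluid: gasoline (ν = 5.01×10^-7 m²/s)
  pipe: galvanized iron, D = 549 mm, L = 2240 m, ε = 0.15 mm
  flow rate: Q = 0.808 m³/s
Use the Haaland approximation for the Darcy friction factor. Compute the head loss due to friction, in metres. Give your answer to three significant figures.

V = 4Q/(πD²) = 4·0.808/(π·0.549²) = 3.413 m/s
Re = VD/ν = 3.413·0.549/5.01×10^-7 = 3.74×10^6 → turbulent
ε/D = 0.15/549 = 2.73×10^-4
Haaland: f = 0.01487
h_f = f(L/D)V²/(2g) = 0.01487·(2240/0.549)·3.413²/(2·9.81) = 36.02 m

h_f ≈ 36.0 m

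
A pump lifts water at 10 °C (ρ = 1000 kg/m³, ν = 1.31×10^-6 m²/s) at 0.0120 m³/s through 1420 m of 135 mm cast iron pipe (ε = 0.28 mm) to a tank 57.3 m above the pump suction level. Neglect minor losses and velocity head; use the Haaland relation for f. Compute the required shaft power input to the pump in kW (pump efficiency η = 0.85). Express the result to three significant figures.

V = 4Q/(πD²) = 0.8383 m/s; Re = 8.64×10^4; ε/D = 0.00207; f = 0.02538
h_f = f(L/D)V²/2g = 9.565 m
Total head H = z + h_f = 57.3 + 9.565 = 66.86 m
P_hyd = ρgQH = 1000·9.81·0.0120·66.86 = 7.871 kW
P_shaft = P_hyd/η = 7.871/0.85 = 9.260 kW

P_shaft ≈ 9.26 kW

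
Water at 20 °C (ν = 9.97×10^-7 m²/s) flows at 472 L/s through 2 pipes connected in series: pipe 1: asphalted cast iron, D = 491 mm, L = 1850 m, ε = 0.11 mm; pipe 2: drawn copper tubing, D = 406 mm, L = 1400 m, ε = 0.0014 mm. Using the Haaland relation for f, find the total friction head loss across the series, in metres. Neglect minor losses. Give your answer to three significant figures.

Pipe 1: V = 2.493 m/s, Re = 1.23×10^6, ε/D = 2.24×10^-4, f = 0.01473, h_1 = f(L/D)V²/2g = 17.57 m
Pipe 2: V = 3.646 m/s, Re = 1.48×10^6, ε/D = 3.45×10^-6, f = 0.01093, h_2 = f(L/D)V²/2g = 25.53 m
Series → Q common, losses add: H = Σh = 43.11 m

H ≈ 43.1 m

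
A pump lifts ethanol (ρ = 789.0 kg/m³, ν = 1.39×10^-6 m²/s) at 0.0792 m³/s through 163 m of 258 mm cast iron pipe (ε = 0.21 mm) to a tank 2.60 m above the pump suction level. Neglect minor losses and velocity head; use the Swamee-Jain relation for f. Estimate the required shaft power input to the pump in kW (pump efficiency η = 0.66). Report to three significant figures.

P_shaft ≈ 3.79 kW

V = 4Q/(πD²) = 1.515 m/s; Re = 2.81×10^5; ε/D = 8.14×10^-4; f = 0.02000
h_f = f(L/D)V²/2g = 1.478 m
Total head H = z + h_f = 2.60 + 1.478 = 4.078 m
P_hyd = ρgQH = 789.0·9.81·0.0792·4.078 = 2.500 kW
P_shaft = P_hyd/η = 2.500/0.66 = 3.788 kW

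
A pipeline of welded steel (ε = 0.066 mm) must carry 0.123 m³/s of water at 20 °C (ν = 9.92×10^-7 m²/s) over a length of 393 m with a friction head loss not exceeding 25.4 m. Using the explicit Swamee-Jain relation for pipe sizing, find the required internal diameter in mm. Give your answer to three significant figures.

Swamee-Jain (Type III): D = 0.66·[ε^1.25·(LQ²/(gh_f))^4.75 + ν·Q^9.4·(L/(gh_f))^5.2]^0.04
LQ²/(gh_f) = 0.02386; L/(gh_f) = 1.577
Term 1 = ε^1.25·(…)^4.75 = 1.17×10^-13; Term 2 = ν·Q^9.4·(…)^5.2 = 2.96×10^-14
D = 0.66·(1.17×10^-13 + 2.96×10^-14)^0.04 = 0.2024 m = 202 mm
Check: V = 3.82 m/s, Re = 7.80×10^5, f = 0.01616, h_f = 23.4 m ≈ 25.4 m ✓

D ≈ 202 mm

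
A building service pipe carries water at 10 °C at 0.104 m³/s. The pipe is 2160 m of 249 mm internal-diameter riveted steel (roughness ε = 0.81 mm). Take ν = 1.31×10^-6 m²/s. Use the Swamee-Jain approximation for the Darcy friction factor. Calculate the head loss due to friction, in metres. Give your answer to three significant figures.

h_f ≈ 54.9 m

V = 4Q/(πD²) = 4·0.104/(π·0.249²) = 2.136 m/s
Re = VD/ν = 2.136·0.249/1.31×10^-6 = 4.06×10^5 → turbulent
ε/D = 0.81/249 = 0.00325
Swamee-Jain: f = 0.02721
h_f = f(L/D)V²/(2g) = 0.02721·(2160/0.249)·2.136²/(2·9.81) = 54.87 m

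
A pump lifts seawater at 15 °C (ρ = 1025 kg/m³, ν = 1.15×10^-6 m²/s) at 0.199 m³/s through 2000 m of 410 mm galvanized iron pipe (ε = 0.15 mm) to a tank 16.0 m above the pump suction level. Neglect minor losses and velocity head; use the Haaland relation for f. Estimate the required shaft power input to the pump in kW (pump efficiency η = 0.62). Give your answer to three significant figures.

V = 4Q/(πD²) = 1.507 m/s; Re = 5.37×10^5; ε/D = 3.66×10^-4; f = 0.01660
h_f = f(L/D)V²/2g = 9.374 m
Total head H = z + h_f = 16.0 + 9.374 = 25.37 m
P_hyd = ρgQH = 1025·9.81·0.199·25.37 = 50.77 kW
P_shaft = P_hyd/η = 50.77/0.62 = 81.89 kW

P_shaft ≈ 81.9 kW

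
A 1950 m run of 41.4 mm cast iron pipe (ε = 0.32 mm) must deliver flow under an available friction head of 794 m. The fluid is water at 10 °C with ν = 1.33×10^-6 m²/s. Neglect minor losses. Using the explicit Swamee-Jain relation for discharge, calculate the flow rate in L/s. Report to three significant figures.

Swamee-Jain (Type II): Q = -0.965·√(gD⁵h_f/L)·ln[ε/(3.7D) + √(3.17ν²L/(gD³h_f))]
√(gD⁵h_f/L) = √(9.81·0.0414⁵·794/1950) = 6.970×10^-4
ε/(3.7D) = 0.00209; √(3.17ν²L/(gD³h_f)) = 1.41×10^-4
Q = -0.965·6.970×10^-4·ln(0.002230) = 0.004107 m³/s
Check: V = 3.05 m/s, Re = 9.50×10^4, f = 0.03581, h_f = 800 m ≈ 794 m ✓

Q ≈ 4.11 L/s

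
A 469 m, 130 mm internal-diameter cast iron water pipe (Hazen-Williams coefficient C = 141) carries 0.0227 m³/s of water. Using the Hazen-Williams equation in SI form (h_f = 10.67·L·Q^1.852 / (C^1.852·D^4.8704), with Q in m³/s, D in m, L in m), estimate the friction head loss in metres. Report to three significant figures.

h_f = 10.67·469·0.0227^1.852 / (141^1.852·0.130^4.8704) = 9.768 m

h_f ≈ 9.77 m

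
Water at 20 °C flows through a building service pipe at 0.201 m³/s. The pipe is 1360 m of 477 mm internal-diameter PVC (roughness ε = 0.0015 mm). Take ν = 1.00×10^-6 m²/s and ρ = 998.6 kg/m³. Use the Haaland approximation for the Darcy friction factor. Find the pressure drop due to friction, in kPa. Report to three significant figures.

Δp ≈ 23.3 kPa

V = 4Q/(πD²) = 4·0.201/(π·0.477²) = 1.125 m/s
Re = VD/ν = 1.125·0.477/1.00×10^-6 = 5.37×10^5 → turbulent
ε/D = 0.0015/477 = 3.14×10^-6
Haaland: f = 0.01294
h_f = f(L/D)V²/(2g) = 0.01294·(1360/0.477)·1.125²/(2·9.81) = 2.378 m
Δp = ρg·h_f = 998.6·9.81·2.378 = 23.30 kPa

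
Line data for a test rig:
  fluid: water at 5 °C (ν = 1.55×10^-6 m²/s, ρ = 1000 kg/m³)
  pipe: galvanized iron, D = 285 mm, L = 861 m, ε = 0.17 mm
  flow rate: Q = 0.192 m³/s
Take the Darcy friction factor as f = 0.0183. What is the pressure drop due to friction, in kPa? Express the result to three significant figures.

V = 4Q/(πD²) = 4·0.192/(π·0.285²) = 3.010 m/s
h_f = f(L/D)V²/(2g) = 0.01830·(861/0.285)·3.010²/(2·9.81) = 25.52 m
Δp = ρg·h_f = 1000·9.81·25.52 = 250.4 kPa

Δp ≈ 250 kPa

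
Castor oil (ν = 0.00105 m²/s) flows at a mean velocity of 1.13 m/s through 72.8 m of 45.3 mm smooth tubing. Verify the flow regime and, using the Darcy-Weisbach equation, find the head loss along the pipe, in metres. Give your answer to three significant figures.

Re = VD/ν = 1.13·0.04530/0.00105 = 48.8 → laminar (Re < 2300)
f = 64/Re = 1.313
h_f = f(L/D)V²/(2g) = 1.313·(72.8/0.04530)·1.13²/(2·9.81) = 137.3 m

h_f ≈ 137 m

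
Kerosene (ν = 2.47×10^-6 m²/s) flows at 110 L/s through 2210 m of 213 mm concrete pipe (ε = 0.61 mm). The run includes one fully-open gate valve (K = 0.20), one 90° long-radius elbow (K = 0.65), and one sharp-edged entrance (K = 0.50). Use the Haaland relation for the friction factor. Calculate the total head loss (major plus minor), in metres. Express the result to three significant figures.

V = 4Q/(πD²) = 3.087 m/s; V²/2g = 0.4857 m
Re = 2.66×10^5, ε/D = 0.00286 → f = 0.02635 (Haaland)
Major: h_f = f(L/D)·V²/2g = 0.02635·10376·0.4857 = 132.8 m
Minor: ΣK = 1.35; h_m = ΣK·V²/2g = 0.6557 m
Total H_L = 132.8 + 0.6557 = 133.4 m

H_L ≈ 133 m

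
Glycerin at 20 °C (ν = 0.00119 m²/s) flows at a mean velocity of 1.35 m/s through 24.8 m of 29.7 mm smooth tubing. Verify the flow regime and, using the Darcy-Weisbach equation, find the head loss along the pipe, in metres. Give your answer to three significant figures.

Re = VD/ν = 1.35·0.02970/0.00119 = 33.7 → laminar (Re < 2300)
f = 64/Re = 1.899
h_f = f(L/D)V²/(2g) = 1.899·(24.8/0.02970)·1.35²/(2·9.81) = 147.3 m

h_f ≈ 147 m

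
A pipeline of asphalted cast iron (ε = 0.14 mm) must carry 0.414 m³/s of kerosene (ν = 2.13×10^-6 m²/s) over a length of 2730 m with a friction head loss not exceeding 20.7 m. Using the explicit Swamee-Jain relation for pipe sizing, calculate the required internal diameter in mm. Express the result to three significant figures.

D ≈ 504 mm

Swamee-Jain (Type III): D = 0.66·[ε^1.25·(LQ²/(gh_f))^4.75 + ν·Q^9.4·(L/(gh_f))^5.2]^0.04
LQ²/(gh_f) = 2.304; L/(gh_f) = 13.44
Term 1 = ε^1.25·(…)^4.75 = 8.03×10^-4; Term 2 = ν·Q^9.4·(…)^5.2 = 3.95×10^-4
D = 0.66·(8.03×10^-4 + 3.95×10^-4)^0.04 = 0.5043 m = 504 mm
Check: V = 2.07 m/s, Re = 4.91×10^5, f = 0.01621, h_f = 19.2 m ≈ 20.7 m ✓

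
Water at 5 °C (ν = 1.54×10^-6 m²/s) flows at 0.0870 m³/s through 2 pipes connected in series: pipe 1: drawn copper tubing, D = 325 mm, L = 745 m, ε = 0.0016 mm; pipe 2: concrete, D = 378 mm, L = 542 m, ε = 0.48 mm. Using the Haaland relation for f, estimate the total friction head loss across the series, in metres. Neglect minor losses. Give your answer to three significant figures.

Pipe 1: V = 1.049 m/s, Re = 2.21×10^5, ε/D = 4.92×10^-6, f = 0.01523, h_1 = f(L/D)V²/2g = 1.957 m
Pipe 2: V = 0.7753 m/s, Re = 1.90×10^5, ε/D = 0.00127, f = 0.02198, h_2 = f(L/D)V²/2g = 0.9655 m
Series → Q common, losses add: H = Σh = 2.922 m

H ≈ 2.92 m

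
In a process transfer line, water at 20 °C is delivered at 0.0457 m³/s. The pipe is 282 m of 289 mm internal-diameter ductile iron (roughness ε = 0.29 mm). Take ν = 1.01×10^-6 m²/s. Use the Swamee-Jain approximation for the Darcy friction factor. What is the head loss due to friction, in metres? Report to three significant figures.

h_f ≈ 0.512 m

V = 4Q/(πD²) = 4·0.0457/(π·0.289²) = 0.6967 m/s
Re = VD/ν = 0.6967·0.289/1.01×10^-6 = 1.99×10^5 → turbulent
ε/D = 0.29/289 = 0.00100
Swamee-Jain: f = 0.02121
h_f = f(L/D)V²/(2g) = 0.02121·(282/0.289)·0.6967²/(2·9.81) = 0.5120 m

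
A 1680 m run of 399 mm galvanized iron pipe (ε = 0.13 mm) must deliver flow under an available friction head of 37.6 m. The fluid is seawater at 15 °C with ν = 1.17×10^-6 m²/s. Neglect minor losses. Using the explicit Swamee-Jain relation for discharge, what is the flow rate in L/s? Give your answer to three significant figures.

Swamee-Jain (Type II): Q = -0.965·√(gD⁵h_f/L)·ln[ε/(3.7D) + √(3.17ν²L/(gD³h_f))]
√(gD⁵h_f/L) = √(9.81·0.399⁵·37.6/1680) = 0.04712
ε/(3.7D) = 8.81×10^-5; √(3.17ν²L/(gD³h_f)) = 1.76×10^-5
Q = -0.965·0.04712·ln(1.057×10^-4) = 0.4163 m³/s
Check: V = 3.33 m/s, Re = 1.14×10^6, f = 0.01590, h_f = 37.8 m ≈ 37.6 m ✓

Q ≈ 416 L/s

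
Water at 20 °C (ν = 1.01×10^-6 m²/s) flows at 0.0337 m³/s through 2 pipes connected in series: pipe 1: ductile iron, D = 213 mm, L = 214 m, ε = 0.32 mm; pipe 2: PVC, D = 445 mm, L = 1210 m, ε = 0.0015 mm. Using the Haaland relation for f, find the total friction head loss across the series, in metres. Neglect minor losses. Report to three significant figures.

H ≈ 1.16 m

Pipe 1: V = 0.9458 m/s, Re = 1.99×10^5, ε/D = 0.00150, f = 0.02273, h_1 = f(L/D)V²/2g = 1.041 m
Pipe 2: V = 0.2167 m/s, Re = 9.55×10^4, ε/D = 3.37×10^-6, f = 0.01801, h_2 = f(L/D)V²/2g = 0.1172 m
Series → Q common, losses add: H = Σh = 1.158 m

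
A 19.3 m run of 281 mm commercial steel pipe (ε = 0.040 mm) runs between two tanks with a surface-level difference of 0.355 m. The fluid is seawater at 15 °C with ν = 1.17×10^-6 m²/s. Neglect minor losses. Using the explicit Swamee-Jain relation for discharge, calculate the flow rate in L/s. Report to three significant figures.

Swamee-Jain (Type II): Q = -0.965·√(gD⁵h_f/L)·ln[ε/(3.7D) + √(3.17ν²L/(gD³h_f))]
√(gD⁵h_f/L) = √(9.81·0.281⁵·0.355/19.3) = 0.01778
ε/(3.7D) = 3.85×10^-5; √(3.17ν²L/(gD³h_f)) = 3.29×10^-5
Q = -0.965·0.01778·ln(7.139×10^-5) = 0.1638 m³/s
Check: V = 2.64 m/s, Re = 6.34×10^5, f = 0.01460, h_f = 0.357 m ≈ 0.355 m ✓

Q ≈ 164 L/s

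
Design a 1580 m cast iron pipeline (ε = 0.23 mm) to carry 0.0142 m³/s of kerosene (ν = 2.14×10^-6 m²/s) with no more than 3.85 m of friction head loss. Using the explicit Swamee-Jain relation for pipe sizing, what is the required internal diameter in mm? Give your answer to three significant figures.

D ≈ 179 mm

Swamee-Jain (Type III): D = 0.66·[ε^1.25·(LQ²/(gh_f))^4.75 + ν·Q^9.4·(L/(gh_f))^5.2]^0.04
LQ²/(gh_f) = 0.008435; L/(gh_f) = 41.83
Term 1 = ε^1.25·(…)^4.75 = 3.99×10^-15; Term 2 = ν·Q^9.4·(…)^5.2 = 2.48×10^-15
D = 0.66·(3.99×10^-15 + 2.48×10^-15)^0.04 = 0.1786 m = 179 mm
Check: V = 0.567 m/s, Re = 4.73×10^4, f = 0.02516, h_f = 3.64 m ≈ 3.85 m ✓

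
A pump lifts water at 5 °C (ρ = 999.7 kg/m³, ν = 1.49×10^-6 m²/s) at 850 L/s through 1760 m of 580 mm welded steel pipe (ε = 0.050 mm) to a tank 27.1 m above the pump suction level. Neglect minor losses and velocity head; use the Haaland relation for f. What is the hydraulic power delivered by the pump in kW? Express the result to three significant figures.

P_hyd ≈ 398 kW

V = 4Q/(πD²) = 3.217 m/s; Re = 1.25×10^6; ε/D = 8.62×10^-5; f = 0.01288
h_f = f(L/D)V²/2g = 20.61 m
Total head H = z + h_f = 27.1 + 20.61 = 47.71 m
P_hyd = ρgQH = 999.7·9.81·0.850·47.71 = 397.7 kW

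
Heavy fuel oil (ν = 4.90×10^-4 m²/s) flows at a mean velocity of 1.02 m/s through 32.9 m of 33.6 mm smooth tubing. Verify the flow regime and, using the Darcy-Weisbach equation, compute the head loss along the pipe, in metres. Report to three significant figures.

h_f ≈ 47.5 m

Re = VD/ν = 1.02·0.03360/4.90×10^-4 = 69.9 → laminar (Re < 2300)
f = 64/Re = 0.9150
h_f = f(L/D)V²/(2g) = 0.9150·(32.9/0.03360)·1.02²/(2·9.81) = 47.51 m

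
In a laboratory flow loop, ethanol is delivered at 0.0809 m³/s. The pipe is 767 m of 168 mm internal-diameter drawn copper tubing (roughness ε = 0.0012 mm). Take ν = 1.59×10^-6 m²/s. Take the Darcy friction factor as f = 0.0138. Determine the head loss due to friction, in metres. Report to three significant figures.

h_f ≈ 42.8 m

V = 4Q/(πD²) = 4·0.0809/(π·0.168²) = 3.650 m/s
h_f = f(L/D)V²/(2g) = 0.01380·(767/0.168)·3.650²/(2·9.81) = 42.77 m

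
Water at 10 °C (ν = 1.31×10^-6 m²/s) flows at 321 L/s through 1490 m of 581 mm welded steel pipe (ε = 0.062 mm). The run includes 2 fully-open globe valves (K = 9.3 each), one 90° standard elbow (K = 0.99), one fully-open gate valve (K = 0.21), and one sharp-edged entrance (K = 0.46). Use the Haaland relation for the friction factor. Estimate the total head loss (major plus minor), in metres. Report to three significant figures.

V = 4Q/(πD²) = 1.211 m/s; V²/2g = 0.07472 m
Re = 5.37×10^5, ε/D = 1.07×10^-4 → f = 0.01423 (Haaland)
Major: h_f = f(L/D)·V²/2g = 0.01423·2565·0.07472 = 2.726 m
Minor: ΣK = 20.3; h_m = ΣK·V²/2g = 1.514 m
Total H_L = 2.726 + 1.514 = 4.240 m

H_L ≈ 4.24 m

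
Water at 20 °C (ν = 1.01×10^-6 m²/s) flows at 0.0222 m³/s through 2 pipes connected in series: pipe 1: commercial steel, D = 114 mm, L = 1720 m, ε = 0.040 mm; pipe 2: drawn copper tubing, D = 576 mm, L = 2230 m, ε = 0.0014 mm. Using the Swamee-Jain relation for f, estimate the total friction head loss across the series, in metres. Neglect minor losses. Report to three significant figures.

Pipe 1: V = 2.175 m/s, Re = 2.45×10^5, ε/D = 3.51×10^-4, f = 0.01773, h_1 = f(L/D)V²/2g = 64.49 m
Pipe 2: V = 0.08520 m/s, Re = 4.86×10^4, ε/D = 2.43×10^-6, f = 0.02091, h_2 = f(L/D)V²/2g = 0.02994 m
Series → Q common, losses add: H = Σh = 64.52 m

H ≈ 64.5 m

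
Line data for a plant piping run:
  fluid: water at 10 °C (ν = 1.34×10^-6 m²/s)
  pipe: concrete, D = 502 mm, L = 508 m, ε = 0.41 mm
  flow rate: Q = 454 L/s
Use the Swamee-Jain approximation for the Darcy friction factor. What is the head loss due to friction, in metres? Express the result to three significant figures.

h_f ≈ 5.21 m

V = 4Q/(πD²) = 4·0.454/(π·0.502²) = 2.294 m/s
Re = VD/ν = 2.294·0.502/1.34×10^-6 = 8.59×10^5 → turbulent
ε/D = 0.41/502 = 8.17×10^-4
Swamee-Jain: f = 0.01921
h_f = f(L/D)V²/(2g) = 0.01921·(508/0.502)·2.294²/(2·9.81) = 5.213 m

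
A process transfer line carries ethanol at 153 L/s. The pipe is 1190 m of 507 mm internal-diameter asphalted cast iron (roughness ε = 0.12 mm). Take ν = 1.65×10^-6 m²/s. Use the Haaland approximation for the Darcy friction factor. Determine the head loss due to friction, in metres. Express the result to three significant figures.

V = 4Q/(πD²) = 4·0.153/(π·0.507²) = 0.7579 m/s
Re = VD/ν = 0.7579·0.507/1.65×10^-6 = 2.33×10^5 → turbulent
ε/D = 0.12/507 = 2.37×10^-4
Haaland: f = 0.01680
h_f = f(L/D)V²/(2g) = 0.01680·(1190/0.507)·0.7579²/(2·9.81) = 1.154 m

h_f ≈ 1.15 m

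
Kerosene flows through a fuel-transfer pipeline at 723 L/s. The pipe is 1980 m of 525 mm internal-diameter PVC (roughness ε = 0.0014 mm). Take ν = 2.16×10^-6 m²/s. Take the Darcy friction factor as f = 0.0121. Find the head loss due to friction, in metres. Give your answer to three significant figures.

h_f ≈ 25.9 m

V = 4Q/(πD²) = 4·0.723/(π·0.525²) = 3.340 m/s
h_f = f(L/D)V²/(2g) = 0.01210·(1980/0.525)·3.340²/(2·9.81) = 25.94 m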